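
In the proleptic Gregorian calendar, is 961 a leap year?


Gregorian leap year rule: divisible by 4, but not by 100, unless also by 400.
961 is not divisible by 4 -> not a leap year

No


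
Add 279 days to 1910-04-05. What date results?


Start: 1910-04-05, add 279 days
April 1910 has 30 days: 30 - 5 = 25 days to April 30 -> 254 left
May 1910 has 31 days -> 223 left
June 1910 has 30 days -> 193 left
July 1910 has 31 days -> 162 left
August 1910 has 31 days -> 131 left
September 1910 has 30 days -> 101 left
October 1910 has 31 days -> 70 left
November 1910 has 30 days -> 40 left
December 1910 has 31 days -> 9 left
January 1911: 9 <= 31 -> lands on January 9

Result: 1911-01-09


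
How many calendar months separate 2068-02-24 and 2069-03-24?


From February 2068 to March 2069
1 year * 12 = 12 months, plus 1 month = 13

13 months


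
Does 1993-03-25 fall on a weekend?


Anchor: Jan 1, 1993. With p = 1993 - 1 = 1992: (p + p//4 - p//100 + p//400) mod 7 = (1992 + 498 - 19 + 4) mod 7 = 2475 mod 7 = 4 -> Friday (Mon=0 ... Sun=6)
Day of year: 84; offset = 83
Weekday index = (4 + 83) mod 7 = 3 -> Thursday
Weekend days: Saturday, Sunday

No


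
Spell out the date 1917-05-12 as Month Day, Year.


ISO 1917-05-12 parses as year=1917, month=05, day=12
Month 5 -> May

May 12, 1917


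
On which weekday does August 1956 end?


August 1956 has 31 days
Anchor: Jan 1, 1956. With p = 1956 - 1 = 1955: (p + p//4 - p//100 + p//400) mod 7 = (1955 + 488 - 19 + 4) mod 7 = 2428 mod 7 = 6 -> Sunday (Mon=0 ... Sun=6)
Days before August (Jan-Jul): 213; August 1 index = (6 + 213) mod 7 = 2 -> Wednesday
Last day offset: 31 - 1 = 30 days
Weekday index = (2 + 30) mod 7 = 4

Friday, August 31


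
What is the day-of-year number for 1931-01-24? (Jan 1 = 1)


Date: January 24, 1931
No months before January
Plus 24 days in January

Day of year: 24


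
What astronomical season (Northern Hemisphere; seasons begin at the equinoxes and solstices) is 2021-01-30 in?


Date: January 30
Astronomical Winter (approx.; exact equinox/solstice day varies by year): December 21 to March 19
January 30 falls within the Winter window

Winter


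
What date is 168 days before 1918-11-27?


Start: 1918-11-27, subtract 168 days
Back 27 days from November 27 reaches October 31, 1918 -> 141 left
October 1918 has 31 days -> back to September 30, 1918 -> 110 left
September 1918 has 30 days -> back to August 31, 1918 -> 80 left
August 1918 has 31 days -> back to July 31, 1918 -> 49 left
July 1918 has 31 days -> back to June 30, 1918 -> 18 left
June 1918: 30 - 18 = 12 -> lands on June 12

Result: 1918-06-12


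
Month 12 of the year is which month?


Month 12 of 12

December


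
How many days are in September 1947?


September 1947

30 days


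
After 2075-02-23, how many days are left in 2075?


Day of year: 54 of 365
Remaining = 365 - 54

311 days


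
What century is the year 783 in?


Century = (year - 1) // 100 + 1
= (783 - 1) // 100 + 1
= 782 // 100 + 1
= 7 + 1

8th century


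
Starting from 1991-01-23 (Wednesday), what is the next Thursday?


Current: Wednesday
Target: Thursday
Days ahead: 1

Next Thursday: 1991-01-24


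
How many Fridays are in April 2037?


April 2037 has 30 days
Anchor: Jan 1, 2037. With p = 2037 - 1 = 2036: (p + p//4 - p//100 + p//400) mod 7 = (2036 + 509 - 20 + 5) mod 7 = 2530 mod 7 = 3 -> Thursday (Mon=0 ... Sun=6)
Days before April (Jan-Mar): 90; April 1 index = (3 + 90) mod 7 = 2 -> Wednesday
First Friday is April 3
Fridays: 3, 10, 17, 24

4 Fridays


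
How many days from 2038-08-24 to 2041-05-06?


From 2038-08-24 to 2041-05-06
2038-08-24: days before August = 31 + 28 + 31 + 30 + 31 + 30 + 31 = 212 (2038 is not a leap year); day of year = 212 + 24 = 236
2041-05-06: days before May = 31 + 28 + 31 + 30 = 120 (2041 is not a leap year); day of year = 120 + 6 = 126
Rest of 2038: 365 - 236 = 129
Full years 2039 (365), 2040 (366): 731
Total = 129 + 731 + 126 = 986

986 days


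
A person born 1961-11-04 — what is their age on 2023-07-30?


Birth: 1961-11-04
Reference: 2023-07-30
Year difference: 2023 - 1961 = 62
Birthday not yet reached in 2023, subtract 1

61 years old


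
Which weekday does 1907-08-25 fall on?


Date: August 25, 1907
Anchor: Jan 1, 1907. With p = 1907 - 1 = 1906: (p + p//4 - p//100 + p//400) mod 7 = (1906 + 476 - 19 + 4) mod 7 = 2367 mod 7 = 1 -> Tuesday (Mon=0 ... Sun=6)
Days before August (Jan-Jul): 212; offset = 212 + 25 - 1 = 236
Weekday index = (1 + 236) mod 7 = 6

Day of the week: Sunday


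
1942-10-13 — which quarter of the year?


Month: October (month 10)
Q1: Jan-Mar, Q2: Apr-Jun, Q3: Jul-Sep, Q4: Oct-Dec

Q4


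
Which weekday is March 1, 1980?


Target: March 1, 1980
Anchor: Jan 1, 1980. With p = 1980 - 1 = 1979: (p + p//4 - p//100 + p//400) mod 7 = (1979 + 494 - 19 + 4) mod 7 = 2458 mod 7 = 1 -> Tuesday (Mon=0 ... Sun=6)
Days before March (Jan-Feb): 60 days
Weekday index = (1 + 60) mod 7 = 5

Saturday


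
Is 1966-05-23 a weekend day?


Anchor: Jan 1, 1966. With p = 1966 - 1 = 1965: (p + p//4 - p//100 + p//400) mod 7 = (1965 + 491 - 19 + 4) mod 7 = 2441 mod 7 = 5 -> Saturday (Mon=0 ... Sun=6)
Day of year: 143; offset = 142
Weekday index = (5 + 142) mod 7 = 0 -> Monday
Weekend days: Saturday, Sunday

No


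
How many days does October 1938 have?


October 1938

31 days


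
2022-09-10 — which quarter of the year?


Month: September (month 9)
Q1: Jan-Mar, Q2: Apr-Jun, Q3: Jul-Sep, Q4: Oct-Dec

Q3


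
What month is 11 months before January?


January is month 1
1 - 11 = -10; wrap: -10 + 12 = 2

February


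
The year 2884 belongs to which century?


Century = (year - 1) // 100 + 1
= (2884 - 1) // 100 + 1
= 2883 // 100 + 1
= 28 + 1

29th century


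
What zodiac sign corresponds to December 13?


Date: December 13
Conventional tropical zodiac dates: Sagittarius from November 22 onward; Capricorn starts December 22
December 13 falls within the Sagittarius range

Sagittarius


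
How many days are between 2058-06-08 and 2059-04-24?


From 2058-06-08 to 2059-04-24
2058-06-08: days before June = 31 + 28 + 31 + 30 + 31 = 151 (2058 is not a leap year); day of year = 151 + 8 = 159
2059-04-24: days before April = 31 + 28 + 31 = 90 (2059 is not a leap year); day of year = 90 + 24 = 114
Rest of 2058: 365 - 159 = 206
Total = 206 + 114 = 320

320 days


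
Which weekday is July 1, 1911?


Target: July 1, 1911
Anchor: Jan 1, 1911. With p = 1911 - 1 = 1910: (p + p//4 - p//100 + p//400) mod 7 = (1910 + 477 - 19 + 4) mod 7 = 2372 mod 7 = 6 -> Sunday (Mon=0 ... Sun=6)
Days before July (Jan-Jun): 181 days
Weekday index = (6 + 181) mod 7 = 5

Saturday


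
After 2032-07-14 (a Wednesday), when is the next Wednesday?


Current: Wednesday
Target: Wednesday
Days ahead: 7

Next Wednesday: 2032-07-21


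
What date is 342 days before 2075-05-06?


Start: 2075-05-06, subtract 342 days
Back 6 days from May 6 reaches April 30, 2075 -> 336 left
April 2075 has 30 days -> back to March 31, 2075 -> 306 left
March 2075 has 31 days -> back to February 28, 2075 -> 275 left
February 2075 has 28 days -> back to January 31, 2075 -> 247 left
January 2075 has 31 days -> back to December 31, 2074 -> 216 left
December 2074 has 31 days -> back to November 30, 2074 -> 185 left
November 2074 has 30 days -> back to October 31, 2074 -> 155 left
October 2074 has 31 days -> back to September 30, 2074 -> 124 left
September 2074 has 30 days -> back to August 31, 2074 -> 94 left
August 2074 has 31 days -> back to July 31, 2074 -> 63 left
July 2074 has 31 days -> back to June 30, 2074 -> 32 left
June 2074 has 30 days -> back to May 31, 2074 -> 2 left
May 2074: 31 - 2 = 29 -> lands on May 29

Result: 2074-05-29


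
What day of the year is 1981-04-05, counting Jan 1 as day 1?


Date: April 5, 1981
Days in months 1 through 3: 90
Plus 5 days in April

Day of year: 95


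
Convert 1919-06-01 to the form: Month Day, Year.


ISO 1919-06-01 parses as year=1919, month=06, day=01
Month 6 -> June

June 1, 1919


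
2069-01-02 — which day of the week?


Date: January 2, 2069
Anchor: Jan 1, 2069. With p = 2069 - 1 = 2068: (p + p//4 - p//100 + p//400) mod 7 = (2068 + 517 - 20 + 5) mod 7 = 2570 mod 7 = 1 -> Tuesday (Mon=0 ... Sun=6)
Days into year = 2 - 1 = 1
Weekday index = (1 + 1) mod 7 = 2

Day of the week: Wednesday


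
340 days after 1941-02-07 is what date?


Start: 1941-02-07, add 340 days
February 1941 has 28 days: 28 - 7 = 21 days to February 28 -> 319 left
March 1941 has 31 days -> 288 left
April 1941 has 30 days -> 258 left
May 1941 has 31 days -> 227 left
June 1941 has 30 days -> 197 left
July 1941 has 31 days -> 166 left
August 1941 has 31 days -> 135 left
September 1941 has 30 days -> 105 left
October 1941 has 31 days -> 74 left
November 1941 has 30 days -> 44 left
December 1941 has 31 days -> 13 left
January 1942: 13 <= 31 -> lands on January 13

Result: 1942-01-13


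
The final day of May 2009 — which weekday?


May 2009 has 31 days
Anchor: Jan 1, 2009. With p = 2009 - 1 = 2008: (p + p//4 - p//100 + p//400) mod 7 = (2008 + 502 - 20 + 5) mod 7 = 2495 mod 7 = 3 -> Thursday (Mon=0 ... Sun=6)
Days before May (Jan-Apr): 120; May 1 index = (3 + 120) mod 7 = 4 -> Friday
Last day offset: 31 - 1 = 30 days
Weekday index = (4 + 30) mod 7 = 6

Sunday, May 31


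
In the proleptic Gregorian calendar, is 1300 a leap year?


Gregorian leap year rule: divisible by 4, but not by 100, unless also by 400.
1300 is divisible by 100 but not 400 -> not a leap year

No


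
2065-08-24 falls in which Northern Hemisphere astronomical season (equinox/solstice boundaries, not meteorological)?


Date: August 24
Astronomical Summer (approx.; exact equinox/solstice day varies by year): June 21 to September 21
August 24 falls within the Summer window

Summer


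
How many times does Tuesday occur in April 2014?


April 2014 has 30 days
Anchor: Jan 1, 2014. With p = 2014 - 1 = 2013: (p + p//4 - p//100 + p//400) mod 7 = (2013 + 503 - 20 + 5) mod 7 = 2501 mod 7 = 2 -> Wednesday (Mon=0 ... Sun=6)
Days before April (Jan-Mar): 90; April 1 index = (2 + 90) mod 7 = 1 -> Tuesday
First Tuesday is April 1
Tuesdays: 1, 8, 15, 22, 29

5 Tuesdays


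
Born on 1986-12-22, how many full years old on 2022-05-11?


Birth: 1986-12-22
Reference: 2022-05-11
Year difference: 2022 - 1986 = 36
Birthday not yet reached in 2022, subtract 1

35 years old


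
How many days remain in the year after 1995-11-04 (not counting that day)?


Day of year: 308 of 365
Remaining = 365 - 308

57 days


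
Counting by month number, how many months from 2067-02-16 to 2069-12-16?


From February 2067 to December 2069
2 years * 12 = 24 months, plus 10 months = 34

34 months


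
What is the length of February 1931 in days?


February 1931 (leap year: no)

28 days


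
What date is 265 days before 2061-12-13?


Start: 2061-12-13, subtract 265 days
Back 13 days from December 13 reaches November 30, 2061 -> 252 left
November 2061 has 30 days -> back to October 31, 2061 -> 222 left
October 2061 has 31 days -> back to September 30, 2061 -> 191 left
September 2061 has 30 days -> back to August 31, 2061 -> 161 left
August 2061 has 31 days -> back to July 31, 2061 -> 130 left
July 2061 has 31 days -> back to June 30, 2061 -> 99 left
June 2061 has 30 days -> back to May 31, 2061 -> 69 left
May 2061 has 31 days -> back to April 30, 2061 -> 38 left
April 2061 has 30 days -> back to March 31, 2061 -> 8 left
March 2061: 31 - 8 = 23 -> lands on March 23

Result: 2061-03-23


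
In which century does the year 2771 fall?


Century = (year - 1) // 100 + 1
= (2771 - 1) // 100 + 1
= 2770 // 100 + 1
= 27 + 1

28th century


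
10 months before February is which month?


February is month 2
2 - 10 = -8; wrap: -8 + 12 = 4

April


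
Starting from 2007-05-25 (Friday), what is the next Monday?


Current: Friday
Target: Monday
Days ahead: 3

Next Monday: 2007-05-28


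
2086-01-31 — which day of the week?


Date: January 31, 2086
Anchor: Jan 1, 2086. With p = 2086 - 1 = 2085: (p + p//4 - p//100 + p//400) mod 7 = (2085 + 521 - 20 + 5) mod 7 = 2591 mod 7 = 1 -> Tuesday (Mon=0 ... Sun=6)
Days into year = 31 - 1 = 30
Weekday index = (1 + 30) mod 7 = 3

Day of the week: Thursday


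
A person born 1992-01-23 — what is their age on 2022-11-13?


Birth: 1992-01-23
Reference: 2022-11-13
Year difference: 2022 - 1992 = 30

30 years old


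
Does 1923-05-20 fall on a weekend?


Anchor: Jan 1, 1923. With p = 1923 - 1 = 1922: (p + p//4 - p//100 + p//400) mod 7 = (1922 + 480 - 19 + 4) mod 7 = 2387 mod 7 = 0 -> Monday (Mon=0 ... Sun=6)
Day of year: 140; offset = 139
Weekday index = (0 + 139) mod 7 = 6 -> Sunday
Weekend days: Saturday, Sunday

Yes


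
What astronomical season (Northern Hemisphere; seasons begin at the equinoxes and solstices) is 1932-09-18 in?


Date: September 18
Astronomical Summer (approx.; exact equinox/solstice day varies by year): June 21 to September 21
September 18 falls within the Summer window

Summer


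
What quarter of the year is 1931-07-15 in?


Month: July (month 7)
Q1: Jan-Mar, Q2: Apr-Jun, Q3: Jul-Sep, Q4: Oct-Dec

Q3


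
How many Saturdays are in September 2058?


September 2058 has 30 days
Anchor: Jan 1, 2058. With p = 2058 - 1 = 2057: (p + p//4 - p//100 + p//400) mod 7 = (2057 + 514 - 20 + 5) mod 7 = 2556 mod 7 = 1 -> Tuesday (Mon=0 ... Sun=6)
Days before September (Jan-Aug): 243; September 1 index = (1 + 243) mod 7 = 6 -> Sunday
First Saturday is September 7
Saturdays: 7, 14, 21, 28

4 Saturdays


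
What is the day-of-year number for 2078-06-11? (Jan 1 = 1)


Date: June 11, 2078
Days in months 1 through 5: 151
Plus 11 days in June

Day of year: 162


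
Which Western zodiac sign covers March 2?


Date: March 2
Conventional tropical zodiac dates: Pisces from February 19 onward; Aries starts March 21
March 2 falls within the Pisces range

Pisces


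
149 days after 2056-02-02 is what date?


Start: 2056-02-02, add 149 days
February 2056 has 29 days: 29 - 2 = 27 days to February 29 -> 122 left
March 2056 has 31 days -> 91 left
April 2056 has 30 days -> 61 left
May 2056 has 31 days -> 30 left
June 2056: 30 <= 30 -> lands on June 30

Result: 2056-06-30


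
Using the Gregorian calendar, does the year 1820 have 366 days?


Gregorian leap year rule: divisible by 4, but not by 100, unless also by 400.
1820 is divisible by 4 but not 100 -> leap year

Yes


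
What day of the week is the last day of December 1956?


December 1956 has 31 days
Anchor: Jan 1, 1956. With p = 1956 - 1 = 1955: (p + p//4 - p//100 + p//400) mod 7 = (1955 + 488 - 19 + 4) mod 7 = 2428 mod 7 = 6 -> Sunday (Mon=0 ... Sun=6)
Days before December (Jan-Nov): 335; December 1 index = (6 + 335) mod 7 = 5 -> Saturday
Last day offset: 31 - 1 = 30 days
Weekday index = (5 + 30) mod 7 = 0

Monday, December 31


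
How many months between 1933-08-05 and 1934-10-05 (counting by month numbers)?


From August 1933 to October 1934
1 year * 12 = 12 months, plus 2 months = 14

14 months


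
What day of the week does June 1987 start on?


Target: June 1, 1987
Anchor: Jan 1, 1987. With p = 1987 - 1 = 1986: (p + p//4 - p//100 + p//400) mod 7 = (1986 + 496 - 19 + 4) mod 7 = 2467 mod 7 = 3 -> Thursday (Mon=0 ... Sun=6)
Days before June (Jan-May): 151 days
Weekday index = (3 + 151) mod 7 = 0

Monday


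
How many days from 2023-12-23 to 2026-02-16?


From 2023-12-23 to 2026-02-16
2023-12-23: days before December = 31 + 28 + 31 + 30 + 31 + 30 + 31 + 31 + 30 + 31 + 30 = 334 (2023 is not a leap year); day of year = 334 + 23 = 357
2026-02-16: days before February = 31; day of year = 31 + 16 = 47
Rest of 2023: 365 - 357 = 8
Full years 2024 (366), 2025 (365): 731
Total = 8 + 731 + 47 = 786

786 days


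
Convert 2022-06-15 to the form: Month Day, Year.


ISO 2022-06-15 parses as year=2022, month=06, day=15
Month 6 -> June

June 15, 2022


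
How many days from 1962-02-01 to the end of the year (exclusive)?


Day of year: 32 of 365
Remaining = 365 - 32

333 days


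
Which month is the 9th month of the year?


Month 9 of 12

September


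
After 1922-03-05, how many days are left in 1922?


Day of year: 64 of 365
Remaining = 365 - 64

301 days


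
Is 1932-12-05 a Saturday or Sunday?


Anchor: Jan 1, 1932. With p = 1932 - 1 = 1931: (p + p//4 - p//100 + p//400) mod 7 = (1931 + 482 - 19 + 4) mod 7 = 2398 mod 7 = 4 -> Friday (Mon=0 ... Sun=6)
Day of year: 340; offset = 339
Weekday index = (4 + 339) mod 7 = 0 -> Monday
Weekend days: Saturday, Sunday

No


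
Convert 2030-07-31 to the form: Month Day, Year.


ISO 2030-07-31 parses as year=2030, month=07, day=31
Month 7 -> July

July 31, 2030


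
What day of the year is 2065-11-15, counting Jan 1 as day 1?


Date: November 15, 2065
Days in months 1 through 10: 304
Plus 15 days in November

Day of year: 319


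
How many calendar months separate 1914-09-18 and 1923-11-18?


From September 1914 to November 1923
9 years * 12 = 108 months, plus 2 months = 110

110 months


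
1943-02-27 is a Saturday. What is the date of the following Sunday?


Current: Saturday
Target: Sunday
Days ahead: 1

Next Sunday: 1943-02-28


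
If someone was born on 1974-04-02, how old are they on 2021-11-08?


Birth: 1974-04-02
Reference: 2021-11-08
Year difference: 2021 - 1974 = 47

47 years old


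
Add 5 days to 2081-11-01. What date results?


Start: 2081-11-01, add 5 days
November 2081 has 30 days; 1 + 5 = 6 stays within November

Result: 2081-11-06


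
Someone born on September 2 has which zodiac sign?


Date: September 2
Conventional tropical zodiac dates: Virgo from August 23 onward; Libra starts September 23
September 2 falls within the Virgo range

Virgo


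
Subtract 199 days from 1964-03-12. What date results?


Start: 1964-03-12, subtract 199 days
Back 12 days from March 12 reaches February 29, 1964 -> 187 left
February 1964 has 29 days -> back to January 31, 1964 -> 158 left
January 1964 has 31 days -> back to December 31, 1963 -> 127 left
December 1963 has 31 days -> back to November 30, 1963 -> 96 left
November 1963 has 30 days -> back to October 31, 1963 -> 66 left
October 1963 has 31 days -> back to September 30, 1963 -> 35 left
September 1963 has 30 days -> back to August 31, 1963 -> 5 left
August 1963: 31 - 5 = 26 -> lands on August 26

Result: 1963-08-26


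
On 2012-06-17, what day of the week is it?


Date: June 17, 2012
Anchor: Jan 1, 2012. With p = 2012 - 1 = 2011: (p + p//4 - p//100 + p//400) mod 7 = (2011 + 502 - 20 + 5) mod 7 = 2498 mod 7 = 6 -> Sunday (Mon=0 ... Sun=6)
Days before June (Jan-May): 152; offset = 152 + 17 - 1 = 168
Weekday index = (6 + 168) mod 7 = 6

Day of the week: Sunday


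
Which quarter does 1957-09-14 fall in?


Month: September (month 9)
Q1: Jan-Mar, Q2: Apr-Jun, Q3: Jul-Sep, Q4: Oct-Dec

Q3


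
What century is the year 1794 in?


Century = (year - 1) // 100 + 1
= (1794 - 1) // 100 + 1
= 1793 // 100 + 1
= 17 + 1

18th century


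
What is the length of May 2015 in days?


May 2015

31 days


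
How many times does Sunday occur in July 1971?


July 1971 has 31 days
Anchor: Jan 1, 1971. With p = 1971 - 1 = 1970: (p + p//4 - p//100 + p//400) mod 7 = (1970 + 492 - 19 + 4) mod 7 = 2447 mod 7 = 4 -> Friday (Mon=0 ... Sun=6)
Days before July (Jan-Jun): 181; July 1 index = (4 + 181) mod 7 = 3 -> Thursday
First Sunday is July 4
Sundays: 4, 11, 18, 25

4 Sundays


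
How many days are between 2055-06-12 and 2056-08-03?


From 2055-06-12 to 2056-08-03
2055-06-12: days before June = 31 + 28 + 31 + 30 + 31 = 151 (2055 is not a leap year); day of year = 151 + 12 = 163
2056-08-03: days before August = 31 + 29 + 31 + 30 + 31 + 30 + 31 = 213 (2056 is a leap year); day of year = 213 + 3 = 216
Rest of 2055: 365 - 163 = 202
Total = 202 + 216 = 418

418 days


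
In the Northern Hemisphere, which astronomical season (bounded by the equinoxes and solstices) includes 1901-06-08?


Date: June 8
Astronomical Spring (approx.; exact equinox/solstice day varies by year): March 20 to June 20
June 8 falls within the Spring window

Spring


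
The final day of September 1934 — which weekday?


September 1934 has 30 days
Anchor: Jan 1, 1934. With p = 1934 - 1 = 1933: (p + p//4 - p//100 + p//400) mod 7 = (1933 + 483 - 19 + 4) mod 7 = 2401 mod 7 = 0 -> Monday (Mon=0 ... Sun=6)
Days before September (Jan-Aug): 243; September 1 index = (0 + 243) mod 7 = 5 -> Saturday
Last day offset: 30 - 1 = 29 days
Weekday index = (5 + 29) mod 7 = 6

Sunday, September 30


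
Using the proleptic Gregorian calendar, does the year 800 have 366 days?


Gregorian leap year rule: divisible by 4, but not by 100, unless also by 400.
800 is divisible by 400 -> leap year

Yes


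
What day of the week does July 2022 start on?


Target: July 1, 2022
Anchor: Jan 1, 2022. With p = 2022 - 1 = 2021: (p + p//4 - p//100 + p//400) mod 7 = (2021 + 505 - 20 + 5) mod 7 = 2511 mod 7 = 5 -> Saturday (Mon=0 ... Sun=6)
Days before July (Jan-Jun): 181 days
Weekday index = (5 + 181) mod 7 = 4

Friday


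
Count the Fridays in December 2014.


December 2014 has 31 days
Anchor: Jan 1, 2014. With p = 2014 - 1 = 2013: (p + p//4 - p//100 + p//400) mod 7 = (2013 + 503 - 20 + 5) mod 7 = 2501 mod 7 = 2 -> Wednesday (Mon=0 ... Sun=6)
Days before December (Jan-Nov): 334; December 1 index = (2 + 334) mod 7 = 0 -> Monday
First Friday is December 5
Fridays: 5, 12, 19, 26

4 Fridays


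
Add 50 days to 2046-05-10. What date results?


Start: 2046-05-10, add 50 days
May 2046 has 31 days: 31 - 10 = 21 days to May 31 -> 29 left
June 2046: 29 <= 30 -> lands on June 29

Result: 2046-06-29


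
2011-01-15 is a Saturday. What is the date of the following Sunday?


Current: Saturday
Target: Sunday
Days ahead: 1

Next Sunday: 2011-01-16


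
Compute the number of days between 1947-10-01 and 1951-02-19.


From 1947-10-01 to 1951-02-19
1947-10-01: days before October = 31 + 28 + 31 + 30 + 31 + 30 + 31 + 31 + 30 = 273 (1947 is not a leap year); day of year = 273 + 1 = 274
1951-02-19: days before February = 31; day of year = 31 + 19 = 50
Rest of 1947: 365 - 274 = 91
Full years 1948 (366), 1949 (365), 1950 (365): 1096
Total = 91 + 1096 + 50 = 1237

1237 days


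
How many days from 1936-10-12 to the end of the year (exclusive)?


Day of year: 286 of 366
Remaining = 366 - 286

80 days


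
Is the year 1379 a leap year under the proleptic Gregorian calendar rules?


Gregorian leap year rule: divisible by 4, but not by 100, unless also by 400.
1379 is not divisible by 4 -> not a leap year

No


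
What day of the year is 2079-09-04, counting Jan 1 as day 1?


Date: September 4, 2079
Days in months 1 through 8: 243
Plus 4 days in September

Day of year: 247


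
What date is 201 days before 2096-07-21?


Start: 2096-07-21, subtract 201 days
Back 21 days from July 21 reaches June 30, 2096 -> 180 left
June 2096 has 30 days -> back to May 31, 2096 -> 150 left
May 2096 has 31 days -> back to April 30, 2096 -> 119 left
April 2096 has 30 days -> back to March 31, 2096 -> 89 left
March 2096 has 31 days -> back to February 29, 2096 -> 58 left
February 2096 has 29 days -> back to January 31, 2096 -> 29 left
January 2096: 31 - 29 = 2 -> lands on January 2

Result: 2096-01-02


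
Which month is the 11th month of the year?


Month 11 of 12

November


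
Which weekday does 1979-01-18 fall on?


Date: January 18, 1979
Anchor: Jan 1, 1979. With p = 1979 - 1 = 1978: (p + p//4 - p//100 + p//400) mod 7 = (1978 + 494 - 19 + 4) mod 7 = 2457 mod 7 = 0 -> Monday (Mon=0 ... Sun=6)
Days into year = 18 - 1 = 17
Weekday index = (0 + 17) mod 7 = 3

Day of the week: Thursday


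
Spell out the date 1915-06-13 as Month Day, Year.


ISO 1915-06-13 parses as year=1915, month=06, day=13
Month 6 -> June

June 13, 1915


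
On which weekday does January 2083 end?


January 2083 has 31 days
Anchor: Jan 1, 2083. With p = 2083 - 1 = 2082: (p + p//4 - p//100 + p//400) mod 7 = (2082 + 520 - 20 + 5) mod 7 = 2587 mod 7 = 4 -> Friday (Mon=0 ... Sun=6)
January 1 is the anchor itself -> Friday
Last day offset: 31 - 1 = 30 days
Weekday index = (4 + 30) mod 7 = 6

Sunday, January 31


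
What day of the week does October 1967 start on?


Target: October 1, 1967
Anchor: Jan 1, 1967. With p = 1967 - 1 = 1966: (p + p//4 - p//100 + p//400) mod 7 = (1966 + 491 - 19 + 4) mod 7 = 2442 mod 7 = 6 -> Sunday (Mon=0 ... Sun=6)
Days before October (Jan-Sep): 273 days
Weekday index = (6 + 273) mod 7 = 6

Sunday


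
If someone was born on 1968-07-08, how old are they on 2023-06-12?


Birth: 1968-07-08
Reference: 2023-06-12
Year difference: 2023 - 1968 = 55
Birthday not yet reached in 2023, subtract 1

54 years old


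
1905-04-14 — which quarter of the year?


Month: April (month 4)
Q1: Jan-Mar, Q2: Apr-Jun, Q3: Jul-Sep, Q4: Oct-Dec

Q2


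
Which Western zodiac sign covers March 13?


Date: March 13
Conventional tropical zodiac dates: Pisces from February 19 onward; Aries starts March 21
March 13 falls within the Pisces range

Pisces


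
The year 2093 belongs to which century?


Century = (year - 1) // 100 + 1
= (2093 - 1) // 100 + 1
= 2092 // 100 + 1
= 20 + 1

21st century


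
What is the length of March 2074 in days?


March 2074

31 days


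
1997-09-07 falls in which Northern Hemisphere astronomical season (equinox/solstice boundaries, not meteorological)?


Date: September 7
Astronomical Summer (approx.; exact equinox/solstice day varies by year): June 21 to September 21
September 7 falls within the Summer window

Summer


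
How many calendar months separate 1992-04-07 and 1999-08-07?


From April 1992 to August 1999
7 years * 12 = 84 months, plus 4 months = 88

88 months


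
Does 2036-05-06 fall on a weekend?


Anchor: Jan 1, 2036. With p = 2036 - 1 = 2035: (p + p//4 - p//100 + p//400) mod 7 = (2035 + 508 - 20 + 5) mod 7 = 2528 mod 7 = 1 -> Tuesday (Mon=0 ... Sun=6)
Day of year: 127; offset = 126
Weekday index = (1 + 126) mod 7 = 1 -> Tuesday
Weekend days: Saturday, Sunday

No


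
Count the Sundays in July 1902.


July 1902 has 31 days
Anchor: Jan 1, 1902. With p = 1902 - 1 = 1901: (p + p//4 - p//100 + p//400) mod 7 = (1901 + 475 - 19 + 4) mod 7 = 2361 mod 7 = 2 -> Wednesday (Mon=0 ... Sun=6)
Days before July (Jan-Jun): 181; July 1 index = (2 + 181) mod 7 = 1 -> Tuesday
First Sunday is July 6
Sundays: 6, 13, 20, 27

4 Sundays


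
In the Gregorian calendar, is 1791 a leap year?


Gregorian leap year rule: divisible by 4, but not by 100, unless also by 400.
1791 is not divisible by 4 -> not a leap year

No


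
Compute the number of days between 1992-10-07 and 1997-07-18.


From 1992-10-07 to 1997-07-18
1992-10-07: days before October = 31 + 29 + 31 + 30 + 31 + 30 + 31 + 31 + 30 = 274 (1992 is a leap year); day of year = 274 + 7 = 281
1997-07-18: days before July = 31 + 28 + 31 + 30 + 31 + 30 = 181 (1997 is not a leap year); day of year = 181 + 18 = 199
Rest of 1992: 366 - 281 = 85
Full years 1993 (365), 1994 (365), 1995 (365), 1996 (366): 1461
Total = 85 + 1461 + 199 = 1745

1745 days


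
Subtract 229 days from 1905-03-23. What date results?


Start: 1905-03-23, subtract 229 days
Back 23 days from March 23 reaches February 28, 1905 -> 206 left
February 1905 has 28 days -> back to January 31, 1905 -> 178 left
January 1905 has 31 days -> back to December 31, 1904 -> 147 left
December 1904 has 31 days -> back to November 30, 1904 -> 116 left
November 1904 has 30 days -> back to October 31, 1904 -> 86 left
October 1904 has 31 days -> back to September 30, 1904 -> 55 left
September 1904 has 30 days -> back to August 31, 1904 -> 25 left
August 1904: 31 - 25 = 6 -> lands on August 6

Result: 1904-08-06


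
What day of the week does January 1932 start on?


Target: January 1, 1932
Anchor: Jan 1, 1932. With p = 1932 - 1 = 1931: (p + p//4 - p//100 + p//400) mod 7 = (1931 + 482 - 19 + 4) mod 7 = 2398 mod 7 = 4 -> Friday (Mon=0 ... Sun=6)
Offset from anchor: 0 days
Weekday index = (4 + 0) mod 7 = 4

Friday


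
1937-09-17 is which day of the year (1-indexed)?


Date: September 17, 1937
Days in months 1 through 8: 243
Plus 17 days in September

Day of year: 260


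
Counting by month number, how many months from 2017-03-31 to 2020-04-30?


From March 2017 to April 2020
3 years * 12 = 36 months, plus 1 month = 37

37 months


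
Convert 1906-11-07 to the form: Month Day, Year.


ISO 1906-11-07 parses as year=1906, month=11, day=07
Month 11 -> November

November 7, 1906


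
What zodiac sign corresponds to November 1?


Date: November 1
Conventional tropical zodiac dates: Scorpio from October 23 onward; Sagittarius starts November 22
November 1 falls within the Scorpio range

Scorpio


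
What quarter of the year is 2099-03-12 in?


Month: March (month 3)
Q1: Jan-Mar, Q2: Apr-Jun, Q3: Jul-Sep, Q4: Oct-Dec

Q1


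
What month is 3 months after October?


October is month 10
10 + 3 = 13; wrap: 13 - 12 = 1

January


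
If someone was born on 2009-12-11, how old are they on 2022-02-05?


Birth: 2009-12-11
Reference: 2022-02-05
Year difference: 2022 - 2009 = 13
Birthday not yet reached in 2022, subtract 1

12 years old


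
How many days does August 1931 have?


August 1931

31 days


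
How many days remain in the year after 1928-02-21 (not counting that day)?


Day of year: 52 of 366
Remaining = 366 - 52

314 days


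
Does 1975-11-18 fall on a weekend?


Anchor: Jan 1, 1975. With p = 1975 - 1 = 1974: (p + p//4 - p//100 + p//400) mod 7 = (1974 + 493 - 19 + 4) mod 7 = 2452 mod 7 = 2 -> Wednesday (Mon=0 ... Sun=6)
Day of year: 322; offset = 321
Weekday index = (2 + 321) mod 7 = 1 -> Tuesday
Weekend days: Saturday, Sunday

No


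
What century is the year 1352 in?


Century = (year - 1) // 100 + 1
= (1352 - 1) // 100 + 1
= 1351 // 100 + 1
= 13 + 1

14th century


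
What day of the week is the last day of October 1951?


October 1951 has 31 days
Anchor: Jan 1, 1951. With p = 1951 - 1 = 1950: (p + p//4 - p//100 + p//400) mod 7 = (1950 + 487 - 19 + 4) mod 7 = 2422 mod 7 = 0 -> Monday (Mon=0 ... Sun=6)
Days before October (Jan-Sep): 273; October 1 index = (0 + 273) mod 7 = 0 -> Monday
Last day offset: 31 - 1 = 30 days
Weekday index = (0 + 30) mod 7 = 2

Wednesday, October 31


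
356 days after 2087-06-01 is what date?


Start: 2087-06-01, add 356 days
June 2087 has 30 days: 30 - 1 = 29 days to June 30 -> 327 left
July 2087 has 31 days -> 296 left
August 2087 has 31 days -> 265 left
September 2087 has 30 days -> 235 left
October 2087 has 31 days -> 204 left
November 2087 has 30 days -> 174 left
December 2087 has 31 days -> 143 left
January 2088 has 31 days -> 112 left
February 2088 has 29 days -> 83 left
March 2088 has 31 days -> 52 left
April 2088 has 30 days -> 22 left
May 2088: 22 <= 31 -> lands on May 22

Result: 2088-05-22


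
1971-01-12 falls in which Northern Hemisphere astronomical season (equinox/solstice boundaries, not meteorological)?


Date: January 12
Astronomical Winter (approx.; exact equinox/solstice day varies by year): December 21 to March 19
January 12 falls within the Winter window

Winter


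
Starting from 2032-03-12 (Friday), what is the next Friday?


Current: Friday
Target: Friday
Days ahead: 7

Next Friday: 2032-03-19


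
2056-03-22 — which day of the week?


Date: March 22, 2056
Anchor: Jan 1, 2056. With p = 2056 - 1 = 2055: (p + p//4 - p//100 + p//400) mod 7 = (2055 + 513 - 20 + 5) mod 7 = 2553 mod 7 = 5 -> Saturday (Mon=0 ... Sun=6)
Days before March (Jan-Feb): 60; offset = 60 + 22 - 1 = 81
Weekday index = (5 + 81) mod 7 = 2

Day of the week: Wednesday


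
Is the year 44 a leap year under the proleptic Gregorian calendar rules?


Gregorian leap year rule: divisible by 4, but not by 100, unless also by 400.
44 is divisible by 4 but not 100 -> leap year

Yes


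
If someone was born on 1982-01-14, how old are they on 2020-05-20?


Birth: 1982-01-14
Reference: 2020-05-20
Year difference: 2020 - 1982 = 38

38 years old


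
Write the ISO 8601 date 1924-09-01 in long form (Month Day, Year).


ISO 1924-09-01 parses as year=1924, month=09, day=01
Month 9 -> September

September 1, 1924


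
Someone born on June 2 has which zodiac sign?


Date: June 2
Conventional tropical zodiac dates: Gemini from May 21 onward; Cancer starts June 21
June 2 falls within the Gemini range

Gemini


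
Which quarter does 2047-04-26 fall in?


Month: April (month 4)
Q1: Jan-Mar, Q2: Apr-Jun, Q3: Jul-Sep, Q4: Oct-Dec

Q2


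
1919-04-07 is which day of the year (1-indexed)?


Date: April 7, 1919
Days in months 1 through 3: 90
Plus 7 days in April

Day of year: 97


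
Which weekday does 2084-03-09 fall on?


Date: March 9, 2084
Anchor: Jan 1, 2084. With p = 2084 - 1 = 2083: (p + p//4 - p//100 + p//400) mod 7 = (2083 + 520 - 20 + 5) mod 7 = 2588 mod 7 = 5 -> Saturday (Mon=0 ... Sun=6)
Days before March (Jan-Feb): 60; offset = 60 + 9 - 1 = 68
Weekday index = (5 + 68) mod 7 = 3

Day of the week: Thursday


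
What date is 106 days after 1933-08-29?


Start: 1933-08-29, add 106 days
August 1933 has 31 days: 31 - 29 = 2 days to August 31 -> 104 left
September 1933 has 30 days -> 74 left
October 1933 has 31 days -> 43 left
November 1933 has 30 days -> 13 left
December 1933: 13 <= 31 -> lands on December 13

Result: 1933-12-13


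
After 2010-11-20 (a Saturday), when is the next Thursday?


Current: Saturday
Target: Thursday
Days ahead: 5

Next Thursday: 2010-11-25


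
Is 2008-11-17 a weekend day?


Anchor: Jan 1, 2008. With p = 2008 - 1 = 2007: (p + p//4 - p//100 + p//400) mod 7 = (2007 + 501 - 20 + 5) mod 7 = 2493 mod 7 = 1 -> Tuesday (Mon=0 ... Sun=6)
Day of year: 322; offset = 321
Weekday index = (1 + 321) mod 7 = 0 -> Monday
Weekend days: Saturday, Sunday

No


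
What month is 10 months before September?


September is month 9
9 - 10 = -1; wrap: -1 + 12 = 11

November


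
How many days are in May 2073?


May 2073

31 days


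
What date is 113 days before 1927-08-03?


Start: 1927-08-03, subtract 113 days
Back 3 days from August 3 reaches July 31, 1927 -> 110 left
July 1927 has 31 days -> back to June 30, 1927 -> 79 left
June 1927 has 30 days -> back to May 31, 1927 -> 49 left
May 1927 has 31 days -> back to April 30, 1927 -> 18 left
April 1927: 30 - 18 = 12 -> lands on April 12

Result: 1927-04-12


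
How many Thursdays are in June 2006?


June 2006 has 30 days
Anchor: Jan 1, 2006. With p = 2006 - 1 = 2005: (p + p//4 - p//100 + p//400) mod 7 = (2005 + 501 - 20 + 5) mod 7 = 2491 mod 7 = 6 -> Sunday (Mon=0 ... Sun=6)
Days before June (Jan-May): 151; June 1 index = (6 + 151) mod 7 = 3 -> Thursday
First Thursday is June 1
Thursdays: 1, 8, 15, 22, 29

5 Thursdays


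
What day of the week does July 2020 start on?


Target: July 1, 2020
Anchor: Jan 1, 2020. With p = 2020 - 1 = 2019: (p + p//4 - p//100 + p//400) mod 7 = (2019 + 504 - 20 + 5) mod 7 = 2508 mod 7 = 2 -> Wednesday (Mon=0 ... Sun=6)
Days before July (Jan-Jun): 182 days
Weekday index = (2 + 182) mod 7 = 2

Wednesday


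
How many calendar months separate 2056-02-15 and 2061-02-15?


From February 2056 to February 2061
5 years * 12 = 60 months = 60

60 months


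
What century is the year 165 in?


Century = (year - 1) // 100 + 1
= (165 - 1) // 100 + 1
= 164 // 100 + 1
= 1 + 1

2nd century


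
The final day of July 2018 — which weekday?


July 2018 has 31 days
Anchor: Jan 1, 2018. With p = 2018 - 1 = 2017: (p + p//4 - p//100 + p//400) mod 7 = (2017 + 504 - 20 + 5) mod 7 = 2506 mod 7 = 0 -> Monday (Mon=0 ... Sun=6)
Days before July (Jan-Jun): 181; July 1 index = (0 + 181) mod 7 = 6 -> Sunday
Last day offset: 31 - 1 = 30 days
Weekday index = (6 + 30) mod 7 = 1

Tuesday, July 31


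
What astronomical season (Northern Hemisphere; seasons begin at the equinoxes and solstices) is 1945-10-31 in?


Date: October 31
Astronomical Autumn (approx.; exact equinox/solstice day varies by year): September 22 to December 20
October 31 falls within the Autumn window

Autumn


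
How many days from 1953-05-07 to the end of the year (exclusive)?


Day of year: 127 of 365
Remaining = 365 - 127

238 days


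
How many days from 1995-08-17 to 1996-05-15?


From 1995-08-17 to 1996-05-15
1995-08-17: days before August = 31 + 28 + 31 + 30 + 31 + 30 + 31 = 212 (1995 is not a leap year); day of year = 212 + 17 = 229
1996-05-15: days before May = 31 + 29 + 31 + 30 = 121 (1996 is a leap year); day of year = 121 + 15 = 136
Rest of 1995: 365 - 229 = 136
Total = 136 + 136 = 272

272 days


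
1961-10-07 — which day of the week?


Date: October 7, 1961
Anchor: Jan 1, 1961. With p = 1961 - 1 = 1960: (p + p//4 - p//100 + p//400) mod 7 = (1960 + 490 - 19 + 4) mod 7 = 2435 mod 7 = 6 -> Sunday (Mon=0 ... Sun=6)
Days before October (Jan-Sep): 273; offset = 273 + 7 - 1 = 279
Weekday index = (6 + 279) mod 7 = 5

Day of the week: Saturday


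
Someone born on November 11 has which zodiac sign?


Date: November 11
Conventional tropical zodiac dates: Scorpio from October 23 onward; Sagittarius starts November 22
November 11 falls within the Scorpio range

Scorpio


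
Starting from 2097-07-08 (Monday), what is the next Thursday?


Current: Monday
Target: Thursday
Days ahead: 3

Next Thursday: 2097-07-11


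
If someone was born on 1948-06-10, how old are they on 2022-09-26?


Birth: 1948-06-10
Reference: 2022-09-26
Year difference: 2022 - 1948 = 74

74 years old


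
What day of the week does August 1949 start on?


Target: August 1, 1949
Anchor: Jan 1, 1949. With p = 1949 - 1 = 1948: (p + p//4 - p//100 + p//400) mod 7 = (1948 + 487 - 19 + 4) mod 7 = 2420 mod 7 = 5 -> Saturday (Mon=0 ... Sun=6)
Days before August (Jan-Jul): 212 days
Weekday index = (5 + 212) mod 7 = 0

Monday


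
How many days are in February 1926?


February 1926 (leap year: no)

28 days


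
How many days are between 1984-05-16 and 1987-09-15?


From 1984-05-16 to 1987-09-15
1984-05-16: days before May = 31 + 29 + 31 + 30 = 121 (1984 is a leap year); day of year = 121 + 16 = 137
1987-09-15: days before September = 31 + 28 + 31 + 30 + 31 + 30 + 31 + 31 = 243 (1987 is not a leap year); day of year = 243 + 15 = 258
Rest of 1984: 366 - 137 = 229
Full years 1985 (365), 1986 (365): 730
Total = 229 + 730 + 258 = 1217

1217 days


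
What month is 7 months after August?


August is month 8
8 + 7 = 15; wrap: 15 - 12 = 3

March


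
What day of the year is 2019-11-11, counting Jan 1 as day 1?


Date: November 11, 2019
Days in months 1 through 10: 304
Plus 11 days in November

Day of year: 315


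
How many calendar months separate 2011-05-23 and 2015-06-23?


From May 2011 to June 2015
4 years * 12 = 48 months, plus 1 month = 49

49 months


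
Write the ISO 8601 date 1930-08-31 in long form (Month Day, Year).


ISO 1930-08-31 parses as year=1930, month=08, day=31
Month 8 -> August

August 31, 1930


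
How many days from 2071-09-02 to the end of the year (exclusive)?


Day of year: 245 of 365
Remaining = 365 - 245

120 days


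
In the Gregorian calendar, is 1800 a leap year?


Gregorian leap year rule: divisible by 4, but not by 100, unless also by 400.
1800 is divisible by 100 but not 400 -> not a leap year

No


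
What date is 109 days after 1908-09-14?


Start: 1908-09-14, add 109 days
September 1908 has 30 days: 30 - 14 = 16 days to September 30 -> 93 left
October 1908 has 31 days -> 62 left
November 1908 has 30 days -> 32 left
December 1908 has 31 days -> 1 left
January 1909: 1 <= 31 -> lands on January 1

Result: 1909-01-01
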